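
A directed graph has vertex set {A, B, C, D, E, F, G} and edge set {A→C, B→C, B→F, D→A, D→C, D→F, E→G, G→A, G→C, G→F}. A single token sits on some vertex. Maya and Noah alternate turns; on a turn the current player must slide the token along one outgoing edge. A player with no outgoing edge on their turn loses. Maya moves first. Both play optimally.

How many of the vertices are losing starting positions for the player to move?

3

Classify positions by backward induction: terminal positions (no move available) are L. From any other position, the mover wins iff some move reaches an L.
Every edge goes from a vertex to one that appears earlier in the order C, F, A, G, B, D, E, so processing vertices in that order labels each vertex after all of its successors.
C: no outgoing edge → L
F: no outgoing edge → L
A: can move to C, which is L ⇒ W
G: can move to F, which is L ⇒ W
B: can move to F, which is L ⇒ W
D: can move to F, which is L ⇒ W
E: the only move is to G(W), a W ⇒ L
The L vertices are C, E, F; that is 3 in all.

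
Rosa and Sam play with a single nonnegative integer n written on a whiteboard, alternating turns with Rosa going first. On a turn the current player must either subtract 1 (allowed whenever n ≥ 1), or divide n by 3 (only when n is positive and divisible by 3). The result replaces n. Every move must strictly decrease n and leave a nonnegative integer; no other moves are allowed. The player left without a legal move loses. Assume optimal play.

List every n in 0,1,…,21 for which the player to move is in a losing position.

0, 2, 4, 7, 9, 11, 13, 15, 17, 19

Classify positions by backward induction: terminal positions (no move available) are L. From any other position, the mover wins iff some move reaches an L.
n=0: no move → L
n=1: reaches L-position 0 → W
n=2: only reaches 1(W), which is W → L
n=3: reaches L-position 2 → W
n=4: only reaches 3(W), which is W → L
n=5: reaches L-position 4 → W
n=6: reaches L-position 2 → W
n=7: only reaches 6(W), which is W → L
n=8: reaches L-position 7 → W
n=9: only reaches 3(W), 8(W), all W → L
n=10: reaches L-position 9 → W
n=11: only reaches 10(W), which is W → L
n=12: reaches L-position 4 → W
n=13: only reaches 12(W), which is W → L
n=14: reaches L-position 13 → W
n=15: only reaches 5(W), 14(W), all W → L
n=16: reaches L-position 15 → W
n=17: only reaches 16(W), which is W → L
n=18: reaches L-position 17 → W
n=19: only reaches 18(W), which is W → L
n=20: reaches L-position 19 → W
n=21: reaches L-position 7 → W
Reading off the rows marked L gives the requested list; there are 10 such values of n.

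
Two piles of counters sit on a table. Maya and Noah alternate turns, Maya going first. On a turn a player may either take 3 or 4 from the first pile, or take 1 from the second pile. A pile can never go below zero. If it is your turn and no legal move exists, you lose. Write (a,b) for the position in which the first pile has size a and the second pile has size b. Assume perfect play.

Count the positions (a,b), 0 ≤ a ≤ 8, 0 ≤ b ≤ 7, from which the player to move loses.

Work bottom-up. With no move the player to move loses. Otherwise the position is W if at least one move leads to an L position for the opponent, and L if every move leads to a W.
Every move lowers a or b (never raises either), so fill the grid row by row in increasing a, and left to right within a row: each cell's successors are then already labelled.
      b=0  b=1  b=2  b=3  b=4  b=5  b=6  b=7
a=0:    L    W    L    W    L    W    L    W
a=1:    L    W    L    W    L    W    L    W
a=2:    L    W    L    W    L    W    L    W
a=3:    W    L    W    L    W    L    W    L
a=4:    W    L    W    L    W    L    W    L
a=5:    W    L    W    L    W    L    W    L
a=6:    W    W    W    W    W    W    W    W
a=7:    L    W    L    W    L    W    L    W
a=8:    L    W    L    W    L    W    L    W
Cells with no legal move (terminal, hence L): (0,0), (1,0), (2,0).
The remaining L cells, each justified by listing all of its moves:
(0,2): the only move is to (0,1)(W), a W ⇒ L
(0,4): the only move is to (0,3)(W), a W ⇒ L
(0,6): the only move is to (0,5)(W), a W ⇒ L
(1,2): the only move is to (1,1)(W), a W ⇒ L
(1,4): the only move is to (1,3)(W), a W ⇒ L
(1,6): the only move is to (1,5)(W), a W ⇒ L
(2,2): the only move is to (2,1)(W), a W ⇒ L
(2,4): the only move is to (2,3)(W), a W ⇒ L
(2,6): the only move is to (2,5)(W), a W ⇒ L
(3,1): moves to (0,1)(W), (3,0)(W); every one is W ⇒ L
(3,3): moves to (0,3)(W), (3,2)(W); every one is W ⇒ L
(3,5): moves to (0,5)(W), (3,4)(W); every one is W ⇒ L
(3,7): moves to (0,7)(W), (3,6)(W); every one is W ⇒ L
(4,1): moves to (1,1)(W), (0,1)(W), (4,0)(W); every one is W ⇒ L
(4,3): moves to (1,3)(W), (0,3)(W), (4,2)(W); every one is W ⇒ L
(4,5): moves to (1,5)(W), (0,5)(W), (4,4)(W); every one is W ⇒ L
(4,7): moves to (1,7)(W), (0,7)(W), (4,6)(W); every one is W ⇒ L
(5,1): moves to (2,1)(W), (1,1)(W), (5,0)(W); every one is W ⇒ L
(5,3): moves to (2,3)(W), (1,3)(W), (5,2)(W); every one is W ⇒ L
(5,5): moves to (2,5)(W), (1,5)(W), (5,4)(W); every one is W ⇒ L
(5,7): moves to (2,7)(W), (1,7)(W), (5,6)(W); every one is W ⇒ L
(7,0): moves to (4,0)(W), (3,0)(W); every one is W ⇒ L
(7,2): moves to (4,2)(W), (3,2)(W), (7,1)(W); every one is W ⇒ L
(7,4): moves to (4,4)(W), (3,4)(W), (7,3)(W); every one is W ⇒ L
(7,6): moves to (4,6)(W), (3,6)(W), (7,5)(W); every one is W ⇒ L
(8,0): moves to (5,0)(W), (4,0)(W); every one is W ⇒ L
(8,2): moves to (5,2)(W), (4,2)(W), (8,1)(W); every one is W ⇒ L
(8,4): moves to (5,4)(W), (4,4)(W), (8,3)(W); every one is W ⇒ L
(8,6): moves to (5,6)(W), (4,6)(W), (8,5)(W); every one is W ⇒ L
Every other cell has at least one move into one of the L cells above, so it is W.
L cells per row: a=0: 4, a=1: 4, a=2: 4, a=3: 4, a=4: 4, a=5: 4, a=6: 0, a=7: 4, a=8: 4; total 32.

32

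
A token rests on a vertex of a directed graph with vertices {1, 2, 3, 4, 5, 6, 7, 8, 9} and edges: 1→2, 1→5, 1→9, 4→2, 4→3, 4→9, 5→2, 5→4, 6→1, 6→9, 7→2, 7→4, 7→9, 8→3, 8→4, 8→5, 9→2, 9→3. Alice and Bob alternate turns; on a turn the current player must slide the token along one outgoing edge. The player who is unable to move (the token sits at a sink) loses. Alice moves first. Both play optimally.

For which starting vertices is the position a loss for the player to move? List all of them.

Positions with no move are L. A position that does have a move is losing for the player to move precisely when every available move leads to a winning position for the opponent. Fill in the labels:
Every edge goes from a vertex to one that appears earlier in the order 3, 2, 9, 4, 5, 8, 1, 7, 6, so processing vertices in that order labels each vertex after all of its successors.
3: no outgoing edge → L
2: no outgoing edge → L
9: →2(L), so W
4: →2(L), so W
5: →2(L), so W
8: →3(L), so W
1: →2(L), so W
7: →2(L), so W
6: →1(W), 9(W) — all W, so L
Reading off the rows marked L gives the requested list; there are 3 such vertices.

2, 3, 6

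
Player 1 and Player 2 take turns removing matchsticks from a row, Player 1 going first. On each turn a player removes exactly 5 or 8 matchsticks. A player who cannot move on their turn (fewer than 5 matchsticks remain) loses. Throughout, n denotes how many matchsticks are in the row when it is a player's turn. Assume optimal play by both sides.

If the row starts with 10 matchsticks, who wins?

Positions with no move are L. A position that does have a move is losing for the player to move precisely when every available move leads to a winning position for the opponent. Fill in the labels:
n=0: no move → L
n=1: no move → L
n=2: no move → L
n=3: no move → L
n=4: no move → L
n=5: →0(L), so W
n=6: →1(L), so W
n=7: →2(L), so W
n=8: →3(L), so W
n=9: →4(L), so W
n=10: →2(L), so W
The starting position 10 is W: Player 1 should remove 8, leaving 2, handing over an L position.

Player 1 wins.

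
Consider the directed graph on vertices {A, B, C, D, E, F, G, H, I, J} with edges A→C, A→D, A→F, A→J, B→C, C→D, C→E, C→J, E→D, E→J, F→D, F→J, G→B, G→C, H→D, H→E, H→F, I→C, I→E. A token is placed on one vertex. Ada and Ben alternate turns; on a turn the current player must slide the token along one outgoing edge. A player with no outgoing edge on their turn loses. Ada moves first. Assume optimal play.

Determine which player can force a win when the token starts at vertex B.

Ben wins.

Classify positions by backward induction: terminal positions (no move available) are L. From any other position, the mover wins iff some move reaches an L.
Every edge goes from a vertex to one that appears earlier in the order D, J, F, E, C, H, B, G, I, A, so processing vertices in that order labels each vertex after all of its successors.
D: no outgoing edge → L
J: no outgoing edge → L
F: reaches L-position J → W
E: reaches L-position J → W
C: reaches L-position J → W
H: reaches L-position D → W
B: only reaches C(W), which is W → L
G: reaches L-position B → W
I: only reaches C(W), E(W), all W → L
A: reaches L-position J → W
The starting position B is L: whatever Ada does, the opponent receives a W position.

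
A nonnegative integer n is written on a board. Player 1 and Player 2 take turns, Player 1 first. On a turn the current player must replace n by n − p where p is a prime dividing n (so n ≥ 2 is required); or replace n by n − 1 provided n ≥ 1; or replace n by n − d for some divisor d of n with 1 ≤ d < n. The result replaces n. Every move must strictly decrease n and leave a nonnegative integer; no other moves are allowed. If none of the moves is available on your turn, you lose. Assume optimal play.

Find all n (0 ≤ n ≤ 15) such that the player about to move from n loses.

0, 4, 9, 14

Compute win/loss labels from the base case upward. A position with no move is L. Any other position is W if it can reach an L in one move, else L.
n=0: no move → L
n=1: →0(L), so W
n=2: →0(L), so W
n=3: →0(L), so W
n=4: →2(W), 3(W) — all W, so L
n=5: →0(L), so W
n=6: →4(L), so W
n=7: →0(L), so W
n=8: →4(L), so W
n=9: →6(W), 8(W) — all W, so L
n=10: →9(L), so W
n=11: →0(L), so W
n=12: →9(L), so W
n=13: →0(L), so W
n=14: →7(W), 12(W), 13(W) — all W, so L
n=15: →14(L), so W
Reading off the rows marked L gives the requested list; there are 4 such values of n.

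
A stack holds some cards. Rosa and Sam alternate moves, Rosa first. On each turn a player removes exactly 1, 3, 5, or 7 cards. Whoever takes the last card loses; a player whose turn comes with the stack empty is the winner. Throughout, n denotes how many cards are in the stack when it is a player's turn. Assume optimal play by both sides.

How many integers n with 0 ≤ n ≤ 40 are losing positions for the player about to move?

Label each position W (a win for the player to move) or L (a loss). A position with no legal move is W; any other position is W exactly when some move reaches an L, and L when every move reaches a W.
n=0: no move; the opponent has just taken the last card and therefore loses → W
n=1: →0(W) only, which is W, so L
n=2: →1(L), so W
n=3: →2(W), 0(W) — all W, so L
n=4: →3(L), so W
n=5: →4(W), 2(W), 0(W) — all W, so L
n=6: →5(L), so W
n=7: →6(W), 4(W), 2(W), 0(W) — all W, so L
n=8: →7(L), so W
n=9: →8(W), 6(W), 4(W), 2(W) — all W, so L
n=10: →9(L), so W
n=11: →10(W), 8(W), 6(W), 4(W) — all W, so L
n=12: →11(L), so W
n=13: →12(W), 10(W), 8(W), 6(W) — all W, so L
n=14: →13(L), so W
n=15: →14(W), 12(W), 10(W), 8(W) — all W, so L
n=16: →15(L), so W
n=17: →16(W), 14(W), 12(W), 10(W) — all W, so L
n=18: →17(L), so W
n=19: →18(W), 16(W), 14(W), 12(W) — all W, so L
n=20: →19(L), so W
n=21: →20(W), 18(W), 16(W), 14(W) — all W, so L
n=22: →21(L), so W
n=23: →22(W), 20(W), 18(W), 16(W) — all W, so L
n=24: →23(L), so W
n=25: →24(W), 22(W), 20(W), 18(W) — all W, so L
n=26: →25(L), so W
n=27: →26(W), 24(W), 22(W), 20(W) — all W, so L
n=28: →27(L), so W
n=29: →28(W), 26(W), 24(W), 22(W) — all W, so L
n=30: →29(L), so W
n=31: →30(W), 28(W), 26(W), 24(W) — all W, so L
n=32: →31(L), so W
n=33: →32(W), 30(W), 28(W), 26(W) — all W, so L
n=34: →33(L), so W
n=35: →34(W), 32(W), 30(W), 28(W) — all W, so L
n=36: →35(L), so W
n=37: →36(W), 34(W), 32(W), 30(W) — all W, so L
n=38: →37(L), so W
n=39: →38(W), 36(W), 34(W), 32(W) — all W, so L
n=40: →39(L), so W
L entries with 0 ≤ n ≤ 40: n = 1, 3, 5, 7, 9, 11, 13, 15, 17, 19, 21, 23, 25, 27, 29, 31, 33, 35, 37, 39; that makes 20.

20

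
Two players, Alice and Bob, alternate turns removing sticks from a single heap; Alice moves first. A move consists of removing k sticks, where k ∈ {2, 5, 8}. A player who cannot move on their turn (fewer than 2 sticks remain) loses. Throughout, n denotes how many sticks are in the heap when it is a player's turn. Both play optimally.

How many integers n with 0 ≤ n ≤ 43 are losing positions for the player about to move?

Use the standard recursion: the mover loses at a terminal position; elsewhere, the mover wins exactly when some move hands the opponent an L position.
n=0: no move → L
n=1: no move → L
n=2: →0(L), so W
n=3: →1(L), so W
n=4: →2(W) only, which is W, so L
n=5: →0(L), so W
n=6: →4(L), so W
n=7: →5(W), 2(W) — all W, so L
n=8: →0(L), so W
n=9: →7(L), so W
n=10: →8(W), 5(W), 2(W) — all W, so L
n=11: →9(W), 6(W), 3(W) — all W, so L
n=12: →10(L), so W
n=13: →11(L), so W
n=14: →12(W), 9(W), 6(W) — all W, so L
n=15: →10(L), so W
n=16: →14(L), so W
n=17: →15(W), 12(W), 9(W) — all W, so L
n=18: →10(L), so W
n=19: →17(L), so W
n=20: →18(W), 15(W), 12(W) — all W, so L
n=21: →19(W), 16(W), 13(W) — all W, so L
n=22: →20(L), so W
n=23: →21(L), so W
n=24: →22(W), 19(W), 16(W) — all W, so L
n=25: →20(L), so W
n=26: →24(L), so W
n=27: →25(W), 22(W), 19(W) — all W, so L
n=28: →20(L), so W
n=29: →27(L), so W
n=30: →28(W), 25(W), 22(W) — all W, so L
n=31: →29(W), 26(W), 23(W) — all W, so L
n=32: →30(L), so W
n=33: →31(L), so W
n=34: →32(W), 29(W), 26(W) — all W, so L
n=35: →30(L), so W
n=36: →34(L), so W
n=37: →35(W), 32(W), 29(W) — all W, so L
n=38: →30(L), so W
n=39: →37(L), so W
n=40: →38(W), 35(W), 32(W) — all W, so L
n=41: →39(W), 36(W), 33(W) — all W, so L
n=42: →40(L), so W
n=43: →41(L), so W
L entries with 0 ≤ n ≤ 43: n = 0, 1, 4, 7, 10, 11, 14, 17, 20, 21, 24, 27, 30, 31, 34, 37, 40, 41; that makes 18.

18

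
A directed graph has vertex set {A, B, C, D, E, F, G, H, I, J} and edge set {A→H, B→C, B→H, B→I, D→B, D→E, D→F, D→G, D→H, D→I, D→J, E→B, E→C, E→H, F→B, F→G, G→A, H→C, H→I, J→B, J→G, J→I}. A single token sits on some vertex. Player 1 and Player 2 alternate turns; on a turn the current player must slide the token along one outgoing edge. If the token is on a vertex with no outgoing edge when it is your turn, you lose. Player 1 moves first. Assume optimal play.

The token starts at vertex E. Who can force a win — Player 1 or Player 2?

Player 1 wins.

Positions with no move are L. A position that does have a move is losing for the player to move precisely when every available move leads to a winning position for the opponent. Fill in the labels:
Every edge goes from a vertex to one that appears earlier in the order I, C, H, B, A, E, G, F, J, D, so processing vertices in that order labels each vertex after all of its successors.
I: no outgoing edge → L
C: no outgoing edge → L
H: →C(L), so W
B: →C(L), so W
A: →H(W) only, which is W, so L
E: →C(L), so W
G: →A(L), so W
F: →G(W), B(W) — all W, so L
J: →I(L), so W
D: →F(L), so W
From E Player 1 can move to C, reaching an L position.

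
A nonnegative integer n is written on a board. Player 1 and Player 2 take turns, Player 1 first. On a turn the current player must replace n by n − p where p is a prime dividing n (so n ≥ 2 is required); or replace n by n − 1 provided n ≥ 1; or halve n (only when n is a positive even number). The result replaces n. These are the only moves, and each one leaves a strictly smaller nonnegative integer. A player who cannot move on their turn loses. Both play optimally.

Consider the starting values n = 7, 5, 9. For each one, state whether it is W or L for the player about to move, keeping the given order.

Positions with no move are L. A position that does have a move is losing for the player to move precisely when every available move leads to a winning position for the opponent. Fill in the labels:
n=0: no move → L
n=1: →0(L), so W
n=2: →0(L), so W
n=3: →0(L), so W
n=4: →2(W), 3(W) — all W, so L
n=5: →0(L), so W
n=6: →4(L), so W
n=7: →0(L), so W
n=8: →4(L), so W
n=9: →6(W), 8(W) — all W, so L

7: W, 5: W, 9: L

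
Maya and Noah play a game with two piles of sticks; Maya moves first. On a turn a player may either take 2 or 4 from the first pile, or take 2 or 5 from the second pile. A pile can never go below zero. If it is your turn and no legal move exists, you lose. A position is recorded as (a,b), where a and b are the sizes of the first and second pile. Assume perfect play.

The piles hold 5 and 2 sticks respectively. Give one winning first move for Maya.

Move to (3,2).

Label each position W (a win for the player to move) or L (a loss). A position with no legal move is L; any other position is W exactly when some move reaches an L, and L when every move reaches a W.
No move ever increases a pile, so every position that can arise here has a ≤ 5 and b ≤ 2; it is enough to label the cells with 0 ≤ a ≤ 5 and 0 ≤ b ≤ 2.
Every move lowers a or b (never raises either), so fill the grid row by row in increasing a, and left to right within a row: each cell's successors are then already labelled.
      b=0  b=1  b=2
a=0:    L    L    W
a=1:    L    L    W
a=2:    W    W    L
a=3:    W    W    L
a=4:    W    W    W
a=5:    W    W    W
Cells with no legal move (terminal, hence L): (0,0), (0,1), (1,0), (1,1).
The remaining L cells, each justified by listing all of its moves:
(2,2): only reaches (0,2)(W), (2,0)(W), all W → L
(3,2): only reaches (1,2)(W), (3,0)(W), all W → L
Every other cell has at least one move into one of the L cells above, so it is W.
From (5,2), the L positions reachable in one move are: (3,2).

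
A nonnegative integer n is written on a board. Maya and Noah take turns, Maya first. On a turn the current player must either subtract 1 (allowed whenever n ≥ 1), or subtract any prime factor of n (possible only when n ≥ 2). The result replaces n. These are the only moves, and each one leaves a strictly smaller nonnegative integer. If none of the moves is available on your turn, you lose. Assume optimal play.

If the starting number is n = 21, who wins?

Compute win/loss labels from the base case upward. A position with no move is L. Any other position is W if it can reach an L in one move, else L.
n=0: no move → L
n=1: reaches L-position 0 → W
n=2: reaches L-position 0 → W
n=3: reaches L-position 0 → W
n=4: only reaches 2(W), 3(W), all W → L
n=5: reaches L-position 0 → W
n=6: reaches L-position 4 → W
n=7: reaches L-position 0 → W
n=8: only reaches 6(W), 7(W), all W → L
n=9: reaches L-position 8 → W
n=10: reaches L-position 8 → W
n=11: reaches L-position 0 → W
n=12: only reaches 9(W), 10(W), 11(W), all W → L
n=13: reaches L-position 0 → W
n=14: reaches L-position 12 → W
n=15: reaches L-position 12 → W
n=16: only reaches 14(W), 15(W), all W → L
n=17: reaches L-position 0 → W
n=18: reaches L-position 16 → W
n=19: reaches L-position 0 → W
n=20: only reaches 15(W), 18(W), 19(W), all W → L
n=21: reaches L-position 20 → W
From 21 Maya can move to 20, reaching an L position.

Maya wins.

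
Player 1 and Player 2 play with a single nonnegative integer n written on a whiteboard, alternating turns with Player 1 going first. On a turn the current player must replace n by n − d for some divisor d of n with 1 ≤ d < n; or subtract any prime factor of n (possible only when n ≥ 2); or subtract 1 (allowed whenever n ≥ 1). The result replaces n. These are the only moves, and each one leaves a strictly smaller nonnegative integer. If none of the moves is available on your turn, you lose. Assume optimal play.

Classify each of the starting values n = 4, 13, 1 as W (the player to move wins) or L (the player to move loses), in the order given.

4: L, 13: W, 1: W

Label each position W (a win for the player to move) or L (a loss). A position with no legal move is L; any other position is W exactly when some move reaches an L, and L when every move reaches a W.
n=0: no move → L
n=1: reaches L-position 0 → W
n=2: reaches L-position 0 → W
n=3: reaches L-position 0 → W
n=4: only reaches 2(W), 3(W), all W → L
n=5: reaches L-position 0 → W
n=6: reaches L-position 4 → W
n=7: reaches L-position 0 → W
n=8: reaches L-position 4 → W
n=9: only reaches 6(W), 8(W), all W → L
n=10: reaches L-position 9 → W
n=11: reaches L-position 0 → W
n=12: reaches L-position 9 → W
n=13: reaches L-position 0 → W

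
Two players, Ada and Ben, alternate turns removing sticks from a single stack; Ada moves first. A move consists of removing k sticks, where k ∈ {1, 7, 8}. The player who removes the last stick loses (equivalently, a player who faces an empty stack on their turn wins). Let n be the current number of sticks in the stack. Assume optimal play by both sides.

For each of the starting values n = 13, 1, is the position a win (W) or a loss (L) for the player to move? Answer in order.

Positions with no move are W. A position that does have a move is losing for the player to move precisely when every available move leads to a winning position for the opponent. Fill in the labels:
n=0: no move; the opponent has just taken the last stick and therefore loses → W
n=1: L (sole option 0(W) is W)
n=2: W (go to 1, an L position)
n=3: L (sole option 2(W) is W)
n=4: W (go to 3, an L position)
n=5: L (sole option 4(W) is W)
n=6: W (go to 5, an L position)
n=7: L (options 6(W), 0(W) are all W)
n=8: W (go to 7, an L position)
n=9: W (go to 1, an L position)
n=10: W (go to 3, an L position)
n=11: W (go to 3, an L position)
n=12: W (go to 5, an L position)
n=13: W (go to 5, an L position)

13: W, 1: L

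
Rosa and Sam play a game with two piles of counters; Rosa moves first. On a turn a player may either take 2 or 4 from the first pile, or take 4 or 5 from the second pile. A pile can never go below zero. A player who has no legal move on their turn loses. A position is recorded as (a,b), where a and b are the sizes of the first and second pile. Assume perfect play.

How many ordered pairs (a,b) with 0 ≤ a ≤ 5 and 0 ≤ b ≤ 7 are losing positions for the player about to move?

Classify positions by backward induction: terminal positions (no move available) are L. From any other position, the mover wins iff some move reaches an L.
Every move lowers a or b (never raises either), so fill the grid row by row in increasing a, and left to right within a row: each cell's successors are then already labelled.
      b=0  b=1  b=2  b=3  b=4  b=5  b=6  b=7
a=0:    L    L    L    L    W    W    W    W
a=1:    L    L    L    L    W    W    W    W
a=2:    W    W    W    W    L    L    L    L
a=3:    W    W    W    W    L    L    L    L
a=4:    W    W    W    W    W    W    W    W
a=5:    W    W    W    W    W    W    W    W
Cells with no legal move (terminal, hence L): (0,0), (0,1), (0,2), (0,3), (1,0), (1,1), (1,2), (1,3).
The remaining L cells, each justified by listing all of its moves:
(2,4): only reaches (0,4)(W), (2,0)(W), all W → L
(2,5): only reaches (0,5)(W), (2,1)(W), (2,0)(W), all W → L
(2,6): only reaches (0,6)(W), (2,2)(W), (2,1)(W), all W → L
(2,7): only reaches (0,7)(W), (2,3)(W), (2,2)(W), all W → L
(3,4): only reaches (1,4)(W), (3,0)(W), all W → L
(3,5): only reaches (1,5)(W), (3,1)(W), (3,0)(W), all W → L
(3,6): only reaches (1,6)(W), (3,2)(W), (3,1)(W), all W → L
(3,7): only reaches (1,7)(W), (3,3)(W), (3,2)(W), all W → L
Every other cell has at least one move into one of the L cells above, so it is W.
L cells per row: a=0: 4, a=1: 4, a=2: 4, a=3: 4, a=4: 0, a=5: 0; total 16.

16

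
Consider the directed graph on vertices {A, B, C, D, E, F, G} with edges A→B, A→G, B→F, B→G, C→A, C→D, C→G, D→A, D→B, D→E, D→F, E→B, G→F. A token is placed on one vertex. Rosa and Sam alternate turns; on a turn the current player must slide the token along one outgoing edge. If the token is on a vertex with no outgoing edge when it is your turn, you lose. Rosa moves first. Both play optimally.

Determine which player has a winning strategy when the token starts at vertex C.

Rosa wins.

Positions with no move are L. A position that does have a move is losing for the player to move precisely when every available move leads to a winning position for the opponent. Fill in the labels:
Every edge goes from a vertex to one that appears earlier in the order F, G, B, E, A, D, C, so processing vertices in that order labels each vertex after all of its successors.
F: no outgoing edge → L
G: can move to F, which is L ⇒ W
B: can move to F, which is L ⇒ W
E: the only move is to B(W), a W ⇒ L
A: moves to B(W), G(W); every one is W ⇒ L
D: can move to A, which is L ⇒ W
C: can move to A, which is L ⇒ W
The starting position C is W: Rosa should move to A, handing over an L position.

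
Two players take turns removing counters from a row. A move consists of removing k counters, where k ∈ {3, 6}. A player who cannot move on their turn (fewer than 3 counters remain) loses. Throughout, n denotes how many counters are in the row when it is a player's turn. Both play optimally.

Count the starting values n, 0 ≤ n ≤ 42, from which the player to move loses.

15

Compute win/loss labels from the base case upward. A position with no move is L. Any other position is W if it can reach an L in one move, else L.
n=0: no move → L
n=1: no move → L
n=2: no move → L
n=3: reaches L-position 0 → W
n=4: reaches L-position 1 → W
n=5: reaches L-position 2 → W
n=6: reaches L-position 0 → W
n=7: reaches L-position 1 → W
n=8: reaches L-position 2 → W
n=9: only reaches 6(W), 3(W), all W → L
n=10: only reaches 7(W), 4(W), all W → L
n=11: only reaches 8(W), 5(W), all W → L
n=12: reaches L-position 9 → W
n=13: reaches L-position 10 → W
n=14: reaches L-position 11 → W
n=15: reaches L-position 9 → W
n=16: reaches L-position 10 → W
n=17: reaches L-position 11 → W
n=18: only reaches 15(W), 12(W), all W → L
n=19: only reaches 16(W), 13(W), all W → L
n=20: only reaches 17(W), 14(W), all W → L
n=21: reaches L-position 18 → W
n=22: reaches L-position 19 → W
n=23: reaches L-position 20 → W
n=24: reaches L-position 18 → W
n=25: reaches L-position 19 → W
n=26: reaches L-position 20 → W
n=27: only reaches 24(W), 21(W), all W → L
n=28: only reaches 25(W), 22(W), all W → L
n=29: only reaches 26(W), 23(W), all W → L
n=30: reaches L-position 27 → W
n=31: reaches L-position 28 → W
n=32: reaches L-position 29 → W
n=33: reaches L-position 27 → W
n=34: reaches L-position 28 → W
n=35: reaches L-position 29 → W
n=36: only reaches 33(W), 30(W), all W → L
n=37: only reaches 34(W), 31(W), all W → L
n=38: only reaches 35(W), 32(W), all W → L
n=39: reaches L-position 36 → W
n=40: reaches L-position 37 → W
n=41: reaches L-position 38 → W
n=42: reaches L-position 36 → W
L entries with 0 ≤ n ≤ 42: n = 0, 1, 2, 9, 10, 11, 18, 19, 20, 27, 28, 29, 36, 37, 38; that makes 15.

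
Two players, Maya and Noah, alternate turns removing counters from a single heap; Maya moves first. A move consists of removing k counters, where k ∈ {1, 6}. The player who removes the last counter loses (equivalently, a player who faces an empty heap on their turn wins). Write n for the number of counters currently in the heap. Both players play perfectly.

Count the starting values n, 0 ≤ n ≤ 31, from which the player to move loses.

14

Build the W/L table. Terminal = W. A non-terminal position is W if it has a move to some L; otherwise it is L.
n=0: no move; the opponent has just taken the last counter and therefore loses → W
n=1: L (sole option 0(W) is W)
n=2: W (go to 1, an L position)
n=3: L (sole option 2(W) is W)
n=4: W (go to 3, an L position)
n=5: L (sole option 4(W) is W)
n=6: W (go to 5, an L position)
n=7: W (go to 1, an L position)
n=8: L (options 7(W), 2(W) are all W)
n=9: W (go to 8, an L position)
n=10: L (options 9(W), 4(W) are all W)
n=11: W (go to 10, an L position)
n=12: L (options 11(W), 6(W) are all W)
n=13: W (go to 12, an L position)
n=14: W (go to 8, an L position)
n=15: L (options 14(W), 9(W) are all W)
n=16: W (go to 15, an L position)
n=17: L (options 16(W), 11(W) are all W)
n=18: W (go to 17, an L position)
n=19: L (options 18(W), 13(W) are all W)
n=20: W (go to 19, an L position)
n=21: W (go to 15, an L position)
n=22: L (options 21(W), 16(W) are all W)
n=23: W (go to 22, an L position)
n=24: L (options 23(W), 18(W) are all W)
n=25: W (go to 24, an L position)
n=26: L (options 25(W), 20(W) are all W)
n=27: W (go to 26, an L position)
n=28: W (go to 22, an L position)
n=29: L (options 28(W), 23(W) are all W)
n=30: W (go to 29, an L position)
n=31: L (options 30(W), 25(W) are all W)
L entries with 0 ≤ n ≤ 31: n = 1, 3, 5, 8, 10, 12, 15, 17, 19, 22, 24, 26, 29, 31; that makes 14.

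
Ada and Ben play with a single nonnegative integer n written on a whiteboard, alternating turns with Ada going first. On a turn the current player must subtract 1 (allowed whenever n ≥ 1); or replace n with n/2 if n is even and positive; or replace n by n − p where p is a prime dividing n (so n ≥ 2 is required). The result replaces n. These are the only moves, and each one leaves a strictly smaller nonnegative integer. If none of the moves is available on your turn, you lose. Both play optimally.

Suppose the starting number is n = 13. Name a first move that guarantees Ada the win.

Move to 0.

Label each position W (a win for the player to move) or L (a loss). A position with no legal move is L; any other position is W exactly when some move reaches an L, and L when every move reaches a W.
n=0: no move → L
n=1: can move to 0, which is L ⇒ W
n=2: can move to 0, which is L ⇒ W
n=3: can move to 0, which is L ⇒ W
n=4: moves to 2(W), 3(W); every one is W ⇒ L
n=5: can move to 0, which is L ⇒ W
n=6: can move to 4, which is L ⇒ W
n=7: can move to 0, which is L ⇒ W
n=8: can move to 4, which is L ⇒ W
n=9: moves to 6(W), 8(W); every one is W ⇒ L
n=10: can move to 9, which is L ⇒ W
n=11: can move to 0, which is L ⇒ W
n=12: can move to 9, which is L ⇒ W
n=13: can move to 0, which is L ⇒ W
From 13, the L positions reachable in one move are: 0.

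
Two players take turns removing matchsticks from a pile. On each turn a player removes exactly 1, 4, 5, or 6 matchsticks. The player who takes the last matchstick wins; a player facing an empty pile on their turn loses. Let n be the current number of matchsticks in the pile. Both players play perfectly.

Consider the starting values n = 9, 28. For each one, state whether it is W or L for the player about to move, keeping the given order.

9: L, 28: W

Classify positions by backward induction: terminal positions (no move available) are L. From any other position, the mover wins iff some move reaches an L.
n=0: no move → L
n=1: →0(L), so W
n=2: →1(W) only, which is W, so L
n=3: →2(L), so W
n=4: →0(L), so W
n=5: →0(L), so W
n=6: →2(L), so W
n=7: →2(L), so W
n=8: →2(L), so W
n=9: →8(W), 5(W), 4(W), 3(W) — all W, so L
n=10: →9(L), so W
n=11: →10(W), 7(W), 6(W), 5(W) — all W, so L
n=12: →11(L), so W
n=13: →9(L), so W
n=14: →9(L), so W
n=15: →11(L), so W
n=16: →11(L), so W
n=17: →11(L), so W
n=18: →17(W), 14(W), 13(W), 12(W) — all W, so L
n=19: →18(L), so W
n=20: →19(W), 16(W), 15(W), 14(W) — all W, so L
n=21: →20(L), so W
n=22: →18(L), so W
n=23: →18(L), so W
n=24: →20(L), so W
n=25: →20(L), so W
n=26: →20(L), so W
n=27: →26(W), 23(W), 22(W), 21(W) — all W, so L
n=28: →27(L), so W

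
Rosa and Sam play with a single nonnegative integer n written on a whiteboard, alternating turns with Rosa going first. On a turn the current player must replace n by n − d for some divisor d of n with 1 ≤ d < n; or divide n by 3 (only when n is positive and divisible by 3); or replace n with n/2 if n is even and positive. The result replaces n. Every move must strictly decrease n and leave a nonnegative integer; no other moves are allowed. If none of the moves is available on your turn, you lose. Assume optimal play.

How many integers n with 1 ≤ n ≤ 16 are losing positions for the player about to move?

Work bottom-up. With no move the player to move loses. Otherwise the position is W if at least one move leads to an L position for the opponent, and L if every move leads to a W.
n=0: no move → L
n=1: no move → L
n=2: can move to 1, which is L ⇒ W
n=3: can move to 1, which is L ⇒ W
n=4: moves to 2(W), 3(W); every one is W ⇒ L
n=5: can move to 4, which is L ⇒ W
n=6: can move to 4, which is L ⇒ W
n=7: the only move is to 6(W), a W ⇒ L
n=8: can move to 4, which is L ⇒ W
n=9: moves to 3(W), 6(W), 8(W); every one is W ⇒ L
n=10: can move to 9, which is L ⇒ W
n=11: the only move is to 10(W), a W ⇒ L
n=12: can move to 4, which is L ⇒ W
n=13: the only move is to 12(W), a W ⇒ L
n=14: can move to 7, which is L ⇒ W
n=15: moves to 5(W), 10(W), 12(W), 14(W); every one is W ⇒ L
n=16: can move to 15, which is L ⇒ W
L entries with 1 ≤ n ≤ 16 (n=0 is outside the asked range and is not counted): n = 1, 4, 7, 9, 11, 13, 15; that makes 7.

7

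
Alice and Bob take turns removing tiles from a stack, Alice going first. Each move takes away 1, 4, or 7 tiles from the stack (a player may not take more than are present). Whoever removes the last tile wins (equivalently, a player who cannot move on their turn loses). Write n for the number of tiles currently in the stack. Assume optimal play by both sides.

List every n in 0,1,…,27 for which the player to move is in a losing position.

Label each position W (a win for the player to move) or L (a loss). A position with no legal move is L; any other position is W exactly when some move reaches an L, and L when every move reaches a W.
n=0: no move → L
n=1: →0(L), so W
n=2: →1(W) only, which is W, so L
n=3: →2(L), so W
n=4: →0(L), so W
n=5: →4(W), 1(W) — all W, so L
n=6: →5(L), so W
n=7: →0(L), so W
n=8: →7(W), 4(W), 1(W) — all W, so L
n=9: →8(L), so W
n=10: →9(W), 6(W), 3(W) — all W, so L
n=11: →10(L), so W
n=12: →8(L), so W
n=13: →12(W), 9(W), 6(W) — all W, so L
n=14: →13(L), so W
n=15: →8(L), so W
n=16: →15(W), 12(W), 9(W) — all W, so L
n=17: →16(L), so W
n=18: →17(W), 14(W), 11(W) — all W, so L
n=19: →18(L), so W
n=20: →16(L), so W
n=21: →20(W), 17(W), 14(W) — all W, so L
n=22: →21(L), so W
n=23: →16(L), so W
n=24: →23(W), 20(W), 17(W) — all W, so L
n=25: →24(L), so W
n=26: →25(W), 22(W), 19(W) — all W, so L
n=27: →26(L), so W
Reading off the rows marked L gives the requested list; there are 11 such values of n.

0, 2, 5, 8, 10, 13, 16, 18, 21, 24, 26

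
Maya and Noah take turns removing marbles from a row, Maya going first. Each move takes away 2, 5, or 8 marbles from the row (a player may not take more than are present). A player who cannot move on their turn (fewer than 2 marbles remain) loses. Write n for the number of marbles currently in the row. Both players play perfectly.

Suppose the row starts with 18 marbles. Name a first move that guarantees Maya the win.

Remove 8, leaving 10.

Use the standard recursion: the mover loses at a terminal position; elsewhere, the mover wins exactly when some move hands the opponent an L position.
n=0: no move → L
n=1: no move → L
n=2: →0(L), so W
n=3: →1(L), so W
n=4: →2(W) only, which is W, so L
n=5: →0(L), so W
n=6: →4(L), so W
n=7: →5(W), 2(W) — all W, so L
n=8: →0(L), so W
n=9: →7(L), so W
n=10: →8(W), 5(W), 2(W) — all W, so L
n=11: →9(W), 6(W), 3(W) — all W, so L
n=12: →10(L), so W
n=13: →11(L), so W
n=14: →12(W), 9(W), 6(W) — all W, so L
n=15: →10(L), so W
n=16: →14(L), so W
n=17: →15(W), 12(W), 9(W) — all W, so L
n=18: →10(L), so W
From 18, the L positions reachable in one move are: 10.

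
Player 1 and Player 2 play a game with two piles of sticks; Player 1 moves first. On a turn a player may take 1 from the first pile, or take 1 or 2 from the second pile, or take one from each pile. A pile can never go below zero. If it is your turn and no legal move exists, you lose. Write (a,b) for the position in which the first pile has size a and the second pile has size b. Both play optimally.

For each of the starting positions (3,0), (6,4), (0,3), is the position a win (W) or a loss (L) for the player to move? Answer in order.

(3,0): W, (6,4): L, (0,3): L

Positions with no move are L. A position that does have a move is losing for the player to move precisely when every available move leads to a winning position for the opponent. Fill in the labels:
No move ever increases a pile, so every position that can arise here has a ≤ 6 and b ≤ 4; it is enough to label the cells with 0 ≤ a ≤ 6 and 0 ≤ b ≤ 4.
Every move lowers a or b (never raises either), so fill the grid row by row in increasing a, and left to right within a row: each cell's successors are then already labelled.
      b=0  b=1  b=2  b=3  b=4
a=0:    L    W    W    L    W
a=1:    W    W    L    W    W
a=2:    L    W    W    W    L
a=3:    W    W    L    W    W
a=4:    L    W    W    W    L
a=5:    W    W    L    W    W
a=6:    L    W    W    W    L
Cells with no legal move (terminal, hence L): (0,0).
The remaining L cells, each justified by listing all of its moves:
(0,3): moves to (0,2)(W), (0,1)(W); every one is W ⇒ L
(1,2): moves to (0,2)(W), (1,1)(W), (1,0)(W), (0,1)(W); every one is W ⇒ L
(2,0): the only move is to (1,0)(W), a W ⇒ L
(2,4): moves to (1,4)(W), (2,3)(W), (2,2)(W), (1,3)(W); every one is W ⇒ L
(3,2): moves to (2,2)(W), (3,1)(W), (3,0)(W), (2,1)(W); every one is W ⇒ L
(4,0): the only move is to (3,0)(W), a W ⇒ L
(4,4): moves to (3,4)(W), (4,3)(W), (4,2)(W), (3,3)(W); every one is W ⇒ L
(5,2): moves to (4,2)(W), (5,1)(W), (5,0)(W), (4,1)(W); every one is W ⇒ L
(6,0): the only move is to (5,0)(W), a W ⇒ L
(6,4): moves to (5,4)(W), (6,3)(W), (6,2)(W), (5,3)(W); every one is W ⇒ L
Every other cell has at least one move into one of the L cells above, so it is W.
(3,0): the move to (2,0) reaches an L cell, so W
(6,4): one of the L cells justified above, so L
(0,3): one of the L cells justified above, so L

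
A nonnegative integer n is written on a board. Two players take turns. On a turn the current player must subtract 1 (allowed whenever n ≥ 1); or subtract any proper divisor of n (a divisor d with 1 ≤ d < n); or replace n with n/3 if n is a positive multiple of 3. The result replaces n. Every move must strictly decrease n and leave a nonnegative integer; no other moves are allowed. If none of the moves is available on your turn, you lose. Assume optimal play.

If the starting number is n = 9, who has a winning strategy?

The second player wins.

Positions with no move are L. A position that does have a move is losing for the player to move precisely when every available move leads to a winning position for the opponent. Fill in the labels:
n=0: no move → L
n=1: →0(L), so W
n=2: →1(W) only, which is W, so L
n=3: →2(L), so W
n=4: →2(L), so W
n=5: →4(W) only, which is W, so L
n=6: →2(L), so W
n=7: →6(W) only, which is W, so L
n=8: →7(L), so W
n=9: →3(W), 6(W), 8(W) — all W, so L
The starting position 9 is L: whatever the player to move does, the opponent receives a W position.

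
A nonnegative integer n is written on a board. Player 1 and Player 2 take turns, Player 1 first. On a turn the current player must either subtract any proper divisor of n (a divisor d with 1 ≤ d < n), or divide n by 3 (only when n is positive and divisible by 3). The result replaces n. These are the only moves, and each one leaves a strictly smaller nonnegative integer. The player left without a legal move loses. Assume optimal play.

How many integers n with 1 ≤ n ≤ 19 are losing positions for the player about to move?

9

Label each position W (a win for the player to move) or L (a loss). A position with no legal move is L; any other position is W exactly when some move reaches an L, and L when every move reaches a W.
n=0: no move → L
n=1: no move → L
n=2: reaches L-position 1 → W
n=3: reaches L-position 1 → W
n=4: only reaches 2(W), 3(W), all W → L
n=5: reaches L-position 4 → W
n=6: reaches L-position 4 → W
n=7: only reaches 6(W), which is W → L
n=8: reaches L-position 4 → W
n=9: only reaches 3(W), 6(W), 8(W), all W → L
n=10: reaches L-position 9 → W
n=11: only reaches 10(W), which is W → L
n=12: reaches L-position 4 → W
n=13: only reaches 12(W), which is W → L
n=14: reaches L-position 7 → W
n=15: only reaches 5(W), 10(W), 12(W), 14(W), all W → L
n=16: reaches L-position 15 → W
n=17: only reaches 16(W), which is W → L
n=18: reaches L-position 9 → W
n=19: only reaches 18(W), which is W → L
L entries with 1 ≤ n ≤ 19 (n=0 is outside the asked range and is not counted): n = 1, 4, 7, 9, 11, 13, 15, 17, 19; that makes 9.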